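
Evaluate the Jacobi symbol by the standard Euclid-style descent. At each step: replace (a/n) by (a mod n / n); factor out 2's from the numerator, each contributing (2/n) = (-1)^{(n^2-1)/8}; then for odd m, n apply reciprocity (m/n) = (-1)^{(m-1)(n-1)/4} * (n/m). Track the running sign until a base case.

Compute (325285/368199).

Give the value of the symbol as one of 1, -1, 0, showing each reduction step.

reciprocity: (325285/368199) = +1·(368199/325285) since 325285 mod 4 = 1, 368199 mod 4 = 3; sign now +1
(368199/325285) = (42914/325285)   [reduce mod 325285]
42914 = 2^1·21457; (2/325285) = -1 since 325285 mod 8 = 5, so (42914/325285) = (-1)^1·(21457/325285); sign now -1
reciprocity: (21457/325285) = +1·(325285/21457) since 21457 mod 4 = 1, 325285 mod 4 = 1; sign now -1
(325285/21457) = (3430/21457)   [reduce mod 21457]
3430 = 2^1·1715; (2/21457) = +1 since 21457 mod 8 = 1, so (3430/21457) = (+1)^1·(1715/21457); sign now -1
reciprocity: (1715/21457) = +1·(21457/1715) since 1715 mod 4 = 3, 21457 mod 4 = 1; sign now -1
(21457/1715) = (877/1715)   [reduce mod 1715]
reciprocity: (877/1715) = +1·(1715/877) since 877 mod 4 = 1, 1715 mod 4 = 3; sign now -1
(1715/877) = (838/877)   [reduce mod 877]
838 = 2^1·419; (2/877) = -1 since 877 mod 8 = 5, so (838/877) = (-1)^1·(419/877); sign now +1
reciprocity: (419/877) = +1·(877/419) since 419 mod 4 = 3, 877 mod 4 = 1; sign now +1
(877/419) = (39/419)   [reduce mod 419]
reciprocity: (39/419) = -1·(419/39) since 39 mod 4 = 3, 419 mod 4 = 3; sign now -1
(419/39) = (29/39)   [reduce mod 39]
reciprocity: (29/39) = +1·(39/29) since 29 mod 4 = 1, 39 mod 4 = 3; sign now -1
(39/29) = (10/29)   [reduce mod 29]
10 = 2^1·5; (2/29) = -1 since 29 mod 8 = 5, so (10/29) = (-1)^1·(5/29); sign now +1
reciprocity: (5/29) = +1·(29/5) since 5 mod 4 = 1, 29 mod 4 = 1; sign now +1
(29/5) = (4/5)   [reduce mod 5]
4 = 2^2·1; (2/5) = -1 since 5 mod 8 = 5, so (4/5) = (-1)^2·(1/5); sign now +1
(1/5) = 1; final value = sign = +1

1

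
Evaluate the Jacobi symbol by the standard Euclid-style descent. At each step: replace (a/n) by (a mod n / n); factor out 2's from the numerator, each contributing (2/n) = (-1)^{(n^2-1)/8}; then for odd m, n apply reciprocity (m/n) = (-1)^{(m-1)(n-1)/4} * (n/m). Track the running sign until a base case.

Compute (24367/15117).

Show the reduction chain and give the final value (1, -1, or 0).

1

(24367/15117) = (9250/15117)   [reduce mod 15117]
9250 = 2^1·4625; (2/15117) = -1 since 15117 mod 8 = 5, so (9250/15117) = (-1)^1·(4625/15117); sign now -1
reciprocity: (4625/15117) = +1·(15117/4625) since 4625 mod 4 = 1, 15117 mod 4 = 1; sign now -1
(15117/4625) = (1242/4625)   [reduce mod 4625]
1242 = 2^1·621; (2/4625) = +1 since 4625 mod 8 = 1, so (1242/4625) = (+1)^1·(621/4625); sign now -1
reciprocity: (621/4625) = +1·(4625/621) since 621 mod 4 = 1, 4625 mod 4 = 1; sign now -1
(4625/621) = (278/621)   [reduce mod 621]
278 = 2^1·139; (2/621) = -1 since 621 mod 8 = 5, so (278/621) = (-1)^1·(139/621); sign now +1
reciprocity: (139/621) = +1·(621/139) since 139 mod 4 = 3, 621 mod 4 = 1; sign now +1
(621/139) = (65/139)   [reduce mod 139]
reciprocity: (65/139) = +1·(139/65) since 65 mod 4 = 1, 139 mod 4 = 3; sign now +1
(139/65) = (9/65)   [reduce mod 65]
reciprocity: (9/65) = +1·(65/9) since 9 mod 4 = 1, 65 mod 4 = 1; sign now +1
(65/9) = (2/9)   [reduce mod 9]
2 = 2^1·1; (2/9) = +1 since 9 mod 8 = 1, so (2/9) = (+1)^1·(1/9); sign now +1
(1/9) = 1; final value = sign = +1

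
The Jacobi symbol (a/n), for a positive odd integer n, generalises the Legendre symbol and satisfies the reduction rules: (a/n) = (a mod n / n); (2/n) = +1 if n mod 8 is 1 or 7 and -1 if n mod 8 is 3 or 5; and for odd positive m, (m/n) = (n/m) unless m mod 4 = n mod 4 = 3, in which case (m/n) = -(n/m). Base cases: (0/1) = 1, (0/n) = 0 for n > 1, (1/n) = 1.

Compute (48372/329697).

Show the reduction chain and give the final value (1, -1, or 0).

factor out 2^2: 48372 = 2^2·12093; with 329697 mod 8 = 1, (2/329697) = +1; sign now +1; continue with (12093/329697)
flip (12093/329697) -> (329697/12093): both odd, 12093 mod 4 = 1, 329697 mod 4 = 1, so the flip contributes +1; sign now +1
(329697/12093): 329697 mod 12093 = 3186, so (329697/12093) = (3186/12093)
factor out 2^1: 3186 = 2^1·1593; with 12093 mod 8 = 5, (2/12093) = -1; sign now -1; continue with (1593/12093)
flip (1593/12093) -> (12093/1593): both odd, 1593 mod 4 = 1, 12093 mod 4 = 1, so the flip contributes +1; sign now -1
(12093/1593): 12093 mod 1593 = 942, so (12093/1593) = (942/1593)
factor out 2^1: 942 = 2^1·471; with 1593 mod 8 = 1, (2/1593) = +1; sign now -1; continue with (471/1593)
flip (471/1593) -> (1593/471): both odd, 471 mod 4 = 3, 1593 mod 4 = 1, so the flip contributes +1; sign now -1
(1593/471): 1593 mod 471 = 180, so (1593/471) = (180/471)
factor out 2^2: 180 = 2^2·45; with 471 mod 8 = 7, (2/471) = +1; sign now -1; continue with (45/471)
flip (45/471) -> (471/45): both odd, 45 mod 4 = 1, 471 mod 4 = 3, so the flip contributes +1; sign now -1
(471/45): 471 mod 45 = 21, so (471/45) = (21/45)
flip (21/45) -> (45/21): both odd, 21 mod 4 = 1, 45 mod 4 = 1, so the flip contributes +1; sign now -1
(45/21): 45 mod 21 = 3, so (45/21) = (3/21)
flip (3/21) -> (21/3): both odd, 3 mod 4 = 3, 21 mod 4 = 1, so the flip contributes +1; sign now -1
(21/3): 21 mod 3 = 0, so (21/3) = (0/3)
reached (0/3); gcd(a, n) > 1, so (0/3) = 0 and the symbol is 0

0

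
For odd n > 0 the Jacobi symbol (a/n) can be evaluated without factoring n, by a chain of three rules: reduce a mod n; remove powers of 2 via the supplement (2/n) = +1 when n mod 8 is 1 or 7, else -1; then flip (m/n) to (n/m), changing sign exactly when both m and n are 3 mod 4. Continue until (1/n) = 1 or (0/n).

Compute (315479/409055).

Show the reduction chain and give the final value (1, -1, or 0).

reciprocity: (315479/409055) = -1·(409055/315479) since 315479 mod 4 = 3, 409055 mod 4 = 3; sign now -1
(409055/315479) = (93576/315479)   [reduce mod 315479]
93576 = 2^3·11697; (2/315479) = +1 since 315479 mod 8 = 7, so (93576/315479) = (+1)^3·(11697/315479); sign now -1
reciprocity: (11697/315479) = +1·(315479/11697) since 11697 mod 4 = 1, 315479 mod 4 = 3; sign now -1
(315479/11697) = (11357/11697)   [reduce mod 11697]
reciprocity: (11357/11697) = +1·(11697/11357) since 11357 mod 4 = 1, 11697 mod 4 = 1; sign now -1
(11697/11357) = (340/11357)   [reduce mod 11357]
340 = 2^2·85; (2/11357) = -1 since 11357 mod 8 = 5, so (340/11357) = (-1)^2·(85/11357); sign now -1
reciprocity: (85/11357) = +1·(11357/85) since 85 mod 4 = 1, 11357 mod 4 = 1; sign now -1
(11357/85) = (52/85)   [reduce mod 85]
52 = 2^2·13; (2/85) = -1 since 85 mod 8 = 5, so (52/85) = (-1)^2·(13/85); sign now -1
reciprocity: (13/85) = +1·(85/13) since 13 mod 4 = 1, 85 mod 4 = 1; sign now -1
(85/13) = (7/13)   [reduce mod 13]
reciprocity: (7/13) = +1·(13/7) since 7 mod 4 = 3, 13 mod 4 = 1; sign now -1
(13/7) = (6/7)   [reduce mod 7]
6 = 2^1·3; (2/7) = +1 since 7 mod 8 = 7, so (6/7) = (+1)^1·(3/7); sign now -1
reciprocity: (3/7) = -1·(7/3) since 3 mod 4 = 3, 7 mod 4 = 3; sign now +1
(7/3) = (1/3)   [reduce mod 3]
(1/3) = 1; final value = sign = +1

1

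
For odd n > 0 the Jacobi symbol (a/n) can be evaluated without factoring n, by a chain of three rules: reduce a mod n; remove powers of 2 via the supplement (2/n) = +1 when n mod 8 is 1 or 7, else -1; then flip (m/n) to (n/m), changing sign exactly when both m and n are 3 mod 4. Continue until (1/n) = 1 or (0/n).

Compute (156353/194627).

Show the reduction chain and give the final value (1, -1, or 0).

reciprocity: (156353/194627) = +1·(194627/156353) since 156353 mod 4 = 1, 194627 mod 4 = 3; sign now +1
(194627/156353) = (38274/156353)   [reduce mod 156353]
38274 = 2^1·19137; (2/156353) = +1 since 156353 mod 8 = 1, so (38274/156353) = (+1)^1·(19137/156353); sign now +1
reciprocity: (19137/156353) = +1·(156353/19137) since 19137 mod 4 = 1, 156353 mod 4 = 1; sign now +1
(156353/19137) = (3257/19137)   [reduce mod 19137]
reciprocity: (3257/19137) = +1·(19137/3257) since 3257 mod 4 = 1, 19137 mod 4 = 1; sign now +1
(19137/3257) = (2852/3257)   [reduce mod 3257]
2852 = 2^2·713; (2/3257) = +1 since 3257 mod 8 = 1, so (2852/3257) = (+1)^2·(713/3257); sign now +1
reciprocity: (713/3257) = +1·(3257/713) since 713 mod 4 = 1, 3257 mod 4 = 1; sign now +1
(3257/713) = (405/713)   [reduce mod 713]
reciprocity: (405/713) = +1·(713/405) since 405 mod 4 = 1, 713 mod 4 = 1; sign now +1
(713/405) = (308/405)   [reduce mod 405]
308 = 2^2·77; (2/405) = -1 since 405 mod 8 = 5, so (308/405) = (-1)^2·(77/405); sign now +1
reciprocity: (77/405) = +1·(405/77) since 77 mod 4 = 1, 405 mod 4 = 1; sign now +1
(405/77) = (20/77)   [reduce mod 77]
20 = 2^2·5; (2/77) = -1 since 77 mod 8 = 5, so (20/77) = (-1)^2·(5/77); sign now +1
reciprocity: (5/77) = +1·(77/5) since 5 mod 4 = 1, 77 mod 4 = 1; sign now +1
(77/5) = (2/5)   [reduce mod 5]
2 = 2^1·1; (2/5) = -1 since 5 mod 8 = 5, so (2/5) = (-1)^1·(1/5); sign now -1
(1/5) = 1; final value = sign = -1

-1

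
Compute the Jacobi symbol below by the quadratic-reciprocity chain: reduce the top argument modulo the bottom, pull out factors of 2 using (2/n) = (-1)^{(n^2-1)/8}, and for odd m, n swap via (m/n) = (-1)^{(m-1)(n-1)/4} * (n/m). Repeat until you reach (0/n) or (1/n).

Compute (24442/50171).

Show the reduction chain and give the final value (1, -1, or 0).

0

24442 = 2^1·12221; (2/50171) = -1 since 50171 mod 8 = 3, so (24442/50171) = (-1)^1·(12221/50171); sign now -1
reciprocity: (12221/50171) = +1·(50171/12221) since 12221 mod 4 = 1, 50171 mod 4 = 3; sign now -1
(50171/12221) = (1287/12221)   [reduce mod 12221]
reciprocity: (1287/12221) = +1·(12221/1287) since 1287 mod 4 = 3, 12221 mod 4 = 1; sign now -1
(12221/1287) = (638/1287)   [reduce mod 1287]
638 = 2^1·319; (2/1287) = +1 since 1287 mod 8 = 7, so (638/1287) = (+1)^1·(319/1287); sign now -1
reciprocity: (319/1287) = -1·(1287/319) since 319 mod 4 = 3, 1287 mod 4 = 3; sign now +1
(1287/319) = (11/319)   [reduce mod 319]
reciprocity: (11/319) = -1·(319/11) since 11 mod 4 = 3, 319 mod 4 = 3; sign now -1
(319/11) = (0/11)   [reduce mod 11]
(0/11) = 0   [gcd(a, n) > 1]; final value = 0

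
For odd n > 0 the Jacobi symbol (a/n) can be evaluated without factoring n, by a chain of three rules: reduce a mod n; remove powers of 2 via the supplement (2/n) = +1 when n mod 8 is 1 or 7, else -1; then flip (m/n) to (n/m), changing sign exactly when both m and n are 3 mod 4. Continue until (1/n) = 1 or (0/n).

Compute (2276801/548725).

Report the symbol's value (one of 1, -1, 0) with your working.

-1

(2276801/548725): 2276801 mod 548725 = 81901, so (2276801/548725) = (81901/548725)
flip (81901/548725) -> (548725/81901): both odd, 81901 mod 4 = 1, 548725 mod 4 = 1, so the flip contributes +1; sign now +1
(548725/81901): 548725 mod 81901 = 57319, so (548725/81901) = (57319/81901)
flip (57319/81901) -> (81901/57319): both odd, 57319 mod 4 = 3, 81901 mod 4 = 1, so the flip contributes +1; sign now +1
(81901/57319): 81901 mod 57319 = 24582, so (81901/57319) = (24582/57319)
factor out 2^1: 24582 = 2^1·12291; with 57319 mod 8 = 7, (2/57319) = +1; sign now +1; continue with (12291/57319)
flip (12291/57319) -> (57319/12291): both odd, 12291 mod 4 = 3, 57319 mod 4 = 3, so the flip contributes -1; sign now -1
(57319/12291): 57319 mod 12291 = 8155, so (57319/12291) = (8155/12291)
flip (8155/12291) -> (12291/8155): both odd, 8155 mod 4 = 3, 12291 mod 4 = 3, so the flip contributes -1; sign now +1
(12291/8155): 12291 mod 8155 = 4136, so (12291/8155) = (4136/8155)
factor out 2^3: 4136 = 2^3·517; with 8155 mod 8 = 3, (2/8155) = -1; sign now -1; continue with (517/8155)
flip (517/8155) -> (8155/517): both odd, 517 mod 4 = 1, 8155 mod 4 = 3, so the flip contributes +1; sign now -1
(8155/517): 8155 mod 517 = 400, so (8155/517) = (400/517)
factor out 2^4: 400 = 2^4·25; with 517 mod 8 = 5, (2/517) = -1; sign now -1; continue with (25/517)
flip (25/517) -> (517/25): both odd, 25 mod 4 = 1, 517 mod 4 = 1, so the flip contributes +1; sign now -1
(517/25): 517 mod 25 = 17, so (517/25) = (17/25)
flip (17/25) -> (25/17): both odd, 17 mod 4 = 1, 25 mod 4 = 1, so the flip contributes +1; sign now -1
(25/17): 25 mod 17 = 8, so (25/17) = (8/17)
factor out 2^3: 8 = 2^3·1; with 17 mod 8 = 1, (2/17) = +1; sign now -1; continue with (1/17)
reached (1/17) = 1, so the symbol is -1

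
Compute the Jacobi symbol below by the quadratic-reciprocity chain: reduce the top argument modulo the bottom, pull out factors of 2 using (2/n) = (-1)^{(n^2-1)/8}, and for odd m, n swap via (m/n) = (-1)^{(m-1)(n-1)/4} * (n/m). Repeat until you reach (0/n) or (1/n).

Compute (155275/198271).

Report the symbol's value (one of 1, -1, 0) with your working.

-1

reciprocity: (155275/198271) = -1·(198271/155275) since 155275 mod 4 = 3, 198271 mod 4 = 3; sign now -1
(198271/155275) = (42996/155275)   [reduce mod 155275]
42996 = 2^2·10749; (2/155275) = -1 since 155275 mod 8 = 3, so (42996/155275) = (-1)^2·(10749/155275); sign now -1
reciprocity: (10749/155275) = +1·(155275/10749) since 10749 mod 4 = 1, 155275 mod 4 = 3; sign now -1
(155275/10749) = (4789/10749)   [reduce mod 10749]
reciprocity: (4789/10749) = +1·(10749/4789) since 4789 mod 4 = 1, 10749 mod 4 = 1; sign now -1
(10749/4789) = (1171/4789)   [reduce mod 4789]
reciprocity: (1171/4789) = +1·(4789/1171) since 1171 mod 4 = 3, 4789 mod 4 = 1; sign now -1
(4789/1171) = (105/1171)   [reduce mod 1171]
reciprocity: (105/1171) = +1·(1171/105) since 105 mod 4 = 1, 1171 mod 4 = 3; sign now -1
(1171/105) = (16/105)   [reduce mod 105]
16 = 2^4·1; (2/105) = +1 since 105 mod 8 = 1, so (16/105) = (+1)^4·(1/105); sign now -1
(1/105) = 1; final value = sign = -1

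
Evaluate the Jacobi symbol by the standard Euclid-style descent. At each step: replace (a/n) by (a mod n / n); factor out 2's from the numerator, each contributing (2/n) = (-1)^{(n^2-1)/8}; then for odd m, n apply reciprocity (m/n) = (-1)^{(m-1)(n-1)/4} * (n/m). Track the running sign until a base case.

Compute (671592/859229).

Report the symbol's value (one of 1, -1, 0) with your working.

-1

671592 = 2^3·83949; (2/859229) = -1 since 859229 mod 8 = 5, so (671592/859229) = (-1)^3·(83949/859229); sign now -1
reciprocity: (83949/859229) = +1·(859229/83949) since 83949 mod 4 = 1, 859229 mod 4 = 1; sign now -1
(859229/83949) = (19739/83949)   [reduce mod 83949]
reciprocity: (19739/83949) = +1·(83949/19739) since 19739 mod 4 = 3, 83949 mod 4 = 1; sign now -1
(83949/19739) = (4993/19739)   [reduce mod 19739]
reciprocity: (4993/19739) = +1·(19739/4993) since 4993 mod 4 = 1, 19739 mod 4 = 3; sign now -1
(19739/4993) = (4760/4993)   [reduce mod 4993]
4760 = 2^3·595; (2/4993) = +1 since 4993 mod 8 = 1, so (4760/4993) = (+1)^3·(595/4993); sign now -1
reciprocity: (595/4993) = +1·(4993/595) since 595 mod 4 = 3, 4993 mod 4 = 1; sign now -1
(4993/595) = (233/595)   [reduce mod 595]
reciprocity: (233/595) = +1·(595/233) since 233 mod 4 = 1, 595 mod 4 = 3; sign now -1
(595/233) = (129/233)   [reduce mod 233]
reciprocity: (129/233) = +1·(233/129) since 129 mod 4 = 1, 233 mod 4 = 1; sign now -1
(233/129) = (104/129)   [reduce mod 129]
104 = 2^3·13; (2/129) = +1 since 129 mod 8 = 1, so (104/129) = (+1)^3·(13/129); sign now -1
reciprocity: (13/129) = +1·(129/13) since 13 mod 4 = 1, 129 mod 4 = 1; sign now -1
(129/13) = (12/13)   [reduce mod 13]
12 = 2^2·3; (2/13) = -1 since 13 mod 8 = 5, so (12/13) = (-1)^2·(3/13); sign now -1
reciprocity: (3/13) = +1·(13/3) since 3 mod 4 = 3, 13 mod 4 = 1; sign now -1
(13/3) = (1/3)   [reduce mod 3]
(1/3) = 1; final value = sign = -1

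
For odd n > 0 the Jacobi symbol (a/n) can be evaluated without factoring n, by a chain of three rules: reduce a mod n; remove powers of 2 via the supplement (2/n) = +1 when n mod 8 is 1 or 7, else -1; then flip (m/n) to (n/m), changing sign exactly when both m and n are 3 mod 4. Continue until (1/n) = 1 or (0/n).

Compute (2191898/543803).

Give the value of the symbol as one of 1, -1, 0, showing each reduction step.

1

(2191898/543803): 2191898 mod 543803 = 16686, so (2191898/543803) = (16686/543803)
factor out 2^1: 16686 = 2^1·8343; with 543803 mod 8 = 3, (2/543803) = -1; sign now -1; continue with (8343/543803)
flip (8343/543803) -> (543803/8343): both odd, 8343 mod 4 = 3, 543803 mod 4 = 3, so the flip contributes -1; sign now +1
(543803/8343): 543803 mod 8343 = 1508, so (543803/8343) = (1508/8343)
factor out 2^2: 1508 = 2^2·377; with 8343 mod 8 = 7, (2/8343) = +1; sign now +1; continue with (377/8343)
flip (377/8343) -> (8343/377): both odd, 377 mod 4 = 1, 8343 mod 4 = 3, so the flip contributes +1; sign now +1
(8343/377): 8343 mod 377 = 49, so (8343/377) = (49/377)
flip (49/377) -> (377/49): both odd, 49 mod 4 = 1, 377 mod 4 = 1, so the flip contributes +1; sign now +1
(377/49): 377 mod 49 = 34, so (377/49) = (34/49)
factor out 2^1: 34 = 2^1·17; with 49 mod 8 = 1, (2/49) = +1; sign now +1; continue with (17/49)
flip (17/49) -> (49/17): both odd, 17 mod 4 = 1, 49 mod 4 = 1, so the flip contributes +1; sign now +1
(49/17): 49 mod 17 = 15, so (49/17) = (15/17)
flip (15/17) -> (17/15): both odd, 15 mod 4 = 3, 17 mod 4 = 1, so the flip contributes +1; sign now +1
(17/15): 17 mod 15 = 2, so (17/15) = (2/15)
factor out 2^1: 2 = 2^1·1; with 15 mod 8 = 7, (2/15) = +1; sign now +1; continue with (1/15)
reached (1/15) = 1, so the symbol is +1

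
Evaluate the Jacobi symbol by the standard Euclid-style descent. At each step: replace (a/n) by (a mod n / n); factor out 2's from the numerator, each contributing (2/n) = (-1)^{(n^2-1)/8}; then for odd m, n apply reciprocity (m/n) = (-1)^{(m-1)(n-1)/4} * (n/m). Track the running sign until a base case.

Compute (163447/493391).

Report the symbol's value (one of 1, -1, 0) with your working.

flip (163447/493391) -> (493391/163447): both odd, 163447 mod 4 = 3, 493391 mod 4 = 3, so the flip contributes -1; sign now -1
(493391/163447): 493391 mod 163447 = 3050, so (493391/163447) = (3050/163447)
factor out 2^1: 3050 = 2^1·1525; with 163447 mod 8 = 7, (2/163447) = +1; sign now -1; continue with (1525/163447)
flip (1525/163447) -> (163447/1525): both odd, 1525 mod 4 = 1, 163447 mod 4 = 3, so the flip contributes +1; sign now -1
(163447/1525): 163447 mod 1525 = 272, so (163447/1525) = (272/1525)
factor out 2^4: 272 = 2^4·17; with 1525 mod 8 = 5, (2/1525) = -1; sign now -1; continue with (17/1525)
flip (17/1525) -> (1525/17): both odd, 17 mod 4 = 1, 1525 mod 4 = 1, so the flip contributes +1; sign now -1
(1525/17): 1525 mod 17 = 12, so (1525/17) = (12/17)
factor out 2^2: 12 = 2^2·3; with 17 mod 8 = 1, (2/17) = +1; sign now -1; continue with (3/17)
flip (3/17) -> (17/3): both odd, 3 mod 4 = 3, 17 mod 4 = 1, so the flip contributes +1; sign now -1
(17/3): 17 mod 3 = 2, so (17/3) = (2/3)
factor out 2^1: 2 = 2^1·1; with 3 mod 8 = 3, (2/3) = -1; sign now +1; continue with (1/3)
reached (1/3) = 1, so the symbol is +1

1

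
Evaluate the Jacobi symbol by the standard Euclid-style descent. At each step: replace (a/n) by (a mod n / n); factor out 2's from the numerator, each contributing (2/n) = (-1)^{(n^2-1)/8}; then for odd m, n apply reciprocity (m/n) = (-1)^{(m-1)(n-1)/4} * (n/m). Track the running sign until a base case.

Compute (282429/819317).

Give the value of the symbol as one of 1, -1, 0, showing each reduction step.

-1

flip (282429/819317) -> (819317/282429): both odd, 282429 mod 4 = 1, 819317 mod 4 = 1, so the flip contributes +1; sign now +1
(819317/282429): 819317 mod 282429 = 254459, so (819317/282429) = (254459/282429)
flip (254459/282429) -> (282429/254459): both odd, 254459 mod 4 = 3, 282429 mod 4 = 1, so the flip contributes +1; sign now +1
(282429/254459): 282429 mod 254459 = 27970, so (282429/254459) = (27970/254459)
factor out 2^1: 27970 = 2^1·13985; with 254459 mod 8 = 3, (2/254459) = -1; sign now -1; continue with (13985/254459)
flip (13985/254459) -> (254459/13985): both odd, 13985 mod 4 = 1, 254459 mod 4 = 3, so the flip contributes +1; sign now -1
(254459/13985): 254459 mod 13985 = 2729, so (254459/13985) = (2729/13985)
flip (2729/13985) -> (13985/2729): both odd, 2729 mod 4 = 1, 13985 mod 4 = 1, so the flip contributes +1; sign now -1
(13985/2729): 13985 mod 2729 = 340, so (13985/2729) = (340/2729)
factor out 2^2: 340 = 2^2·85; with 2729 mod 8 = 1, (2/2729) = +1; sign now -1; continue with (85/2729)
flip (85/2729) -> (2729/85): both odd, 85 mod 4 = 1, 2729 mod 4 = 1, so the flip contributes +1; sign now -1
(2729/85): 2729 mod 85 = 9, so (2729/85) = (9/85)
flip (9/85) -> (85/9): both odd, 9 mod 4 = 1, 85 mod 4 = 1, so the flip contributes +1; sign now -1
(85/9): 85 mod 9 = 4, so (85/9) = (4/9)
factor out 2^2: 4 = 2^2·1; with 9 mod 8 = 1, (2/9) = +1; sign now -1; continue with (1/9)
reached (1/9) = 1, so the symbol is -1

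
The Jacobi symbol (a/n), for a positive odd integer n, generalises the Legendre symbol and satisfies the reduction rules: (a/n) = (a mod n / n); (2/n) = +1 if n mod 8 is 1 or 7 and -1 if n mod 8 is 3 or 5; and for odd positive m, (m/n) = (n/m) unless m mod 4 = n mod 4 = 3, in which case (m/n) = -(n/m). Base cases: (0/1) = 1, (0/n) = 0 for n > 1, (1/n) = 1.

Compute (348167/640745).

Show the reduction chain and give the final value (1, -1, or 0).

flip (348167/640745) -> (640745/348167): both odd, 348167 mod 4 = 3, 640745 mod 4 = 1, so the flip contributes +1; sign now +1
(640745/348167): 640745 mod 348167 = 292578, so (640745/348167) = (292578/348167)
factor out 2^1: 292578 = 2^1·146289; with 348167 mod 8 = 7, (2/348167) = +1; sign now +1; continue with (146289/348167)
flip (146289/348167) -> (348167/146289): both odd, 146289 mod 4 = 1, 348167 mod 4 = 3, so the flip contributes +1; sign now +1
(348167/146289): 348167 mod 146289 = 55589, so (348167/146289) = (55589/146289)
flip (55589/146289) -> (146289/55589): both odd, 55589 mod 4 = 1, 146289 mod 4 = 1, so the flip contributes +1; sign now +1
(146289/55589): 146289 mod 55589 = 35111, so (146289/55589) = (35111/55589)
flip (35111/55589) -> (55589/35111): both odd, 35111 mod 4 = 3, 55589 mod 4 = 1, so the flip contributes +1; sign now +1
(55589/35111): 55589 mod 35111 = 20478, so (55589/35111) = (20478/35111)
factor out 2^1: 20478 = 2^1·10239; with 35111 mod 8 = 7, (2/35111) = +1; sign now +1; continue with (10239/35111)
flip (10239/35111) -> (35111/10239): both odd, 10239 mod 4 = 3, 35111 mod 4 = 3, so the flip contributes -1; sign now -1
(35111/10239): 35111 mod 10239 = 4394, so (35111/10239) = (4394/10239)
factor out 2^1: 4394 = 2^1·2197; with 10239 mod 8 = 7, (2/10239) = +1; sign now -1; continue with (2197/10239)
flip (2197/10239) -> (10239/2197): both odd, 2197 mod 4 = 1, 10239 mod 4 = 3, so the flip contributes +1; sign now -1
(10239/2197): 10239 mod 2197 = 1451, so (10239/2197) = (1451/2197)
flip (1451/2197) -> (2197/1451): both odd, 1451 mod 4 = 3, 2197 mod 4 = 1, so the flip contributes +1; sign now -1
(2197/1451): 2197 mod 1451 = 746, so (2197/1451) = (746/1451)
factor out 2^1: 746 = 2^1·373; with 1451 mod 8 = 3, (2/1451) = -1; sign now +1; continue with (373/1451)
flip (373/1451) -> (1451/373): both odd, 373 mod 4 = 1, 1451 mod 4 = 3, so the flip contributes +1; sign now +1
(1451/373): 1451 mod 373 = 332, so (1451/373) = (332/373)
factor out 2^2: 332 = 2^2·83; with 373 mod 8 = 5, (2/373) = -1; sign now +1; continue with (83/373)
flip (83/373) -> (373/83): both odd, 83 mod 4 = 3, 373 mod 4 = 1, so the flip contributes +1; sign now +1
(373/83): 373 mod 83 = 41, so (373/83) = (41/83)
flip (41/83) -> (83/41): both odd, 41 mod 4 = 1, 83 mod 4 = 3, so the flip contributes +1; sign now +1
(83/41): 83 mod 41 = 1, so (83/41) = (1/41)
reached (1/41) = 1, so the symbol is +1

1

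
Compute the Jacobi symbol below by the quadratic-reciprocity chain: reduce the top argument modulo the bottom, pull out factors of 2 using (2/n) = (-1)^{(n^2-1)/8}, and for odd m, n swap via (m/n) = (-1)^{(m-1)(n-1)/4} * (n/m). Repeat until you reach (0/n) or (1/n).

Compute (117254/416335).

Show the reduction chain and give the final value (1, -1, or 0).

1

factor out 2^1: 117254 = 2^1·58627; with 416335 mod 8 = 7, (2/416335) = +1; sign now +1; continue with (58627/416335)
flip (58627/416335) -> (416335/58627): both odd, 58627 mod 4 = 3, 416335 mod 4 = 3, so the flip contributes -1; sign now -1
(416335/58627): 416335 mod 58627 = 5946, so (416335/58627) = (5946/58627)
factor out 2^1: 5946 = 2^1·2973; with 58627 mod 8 = 3, (2/58627) = -1; sign now +1; continue with (2973/58627)
flip (2973/58627) -> (58627/2973): both odd, 2973 mod 4 = 1, 58627 mod 4 = 3, so the flip contributes +1; sign now +1
(58627/2973): 58627 mod 2973 = 2140, so (58627/2973) = (2140/2973)
factor out 2^2: 2140 = 2^2·535; with 2973 mod 8 = 5, (2/2973) = -1; sign now +1; continue with (535/2973)
flip (535/2973) -> (2973/535): both odd, 535 mod 4 = 3, 2973 mod 4 = 1, so the flip contributes +1; sign now +1
(2973/535): 2973 mod 535 = 298, so (2973/535) = (298/535)
factor out 2^1: 298 = 2^1·149; with 535 mod 8 = 7, (2/535) = +1; sign now +1; continue with (149/535)
flip (149/535) -> (535/149): both odd, 149 mod 4 = 1, 535 mod 4 = 3, so the flip contributes +1; sign now +1
(535/149): 535 mod 149 = 88, so (535/149) = (88/149)
factor out 2^3: 88 = 2^3·11; with 149 mod 8 = 5, (2/149) = -1; sign now -1; continue with (11/149)
flip (11/149) -> (149/11): both odd, 11 mod 4 = 3, 149 mod 4 = 1, so the flip contributes +1; sign now -1
(149/11): 149 mod 11 = 6, so (149/11) = (6/11)
factor out 2^1: 6 = 2^1·3; with 11 mod 8 = 3, (2/11) = -1; sign now +1; continue with (3/11)
flip (3/11) -> (11/3): both odd, 3 mod 4 = 3, 11 mod 4 = 3, so the flip contributes -1; sign now -1
(11/3): 11 mod 3 = 2, so (11/3) = (2/3)
factor out 2^1: 2 = 2^1·1; with 3 mod 8 = 3, (2/3) = -1; sign now +1; continue with (1/3)
reached (1/3) = 1, so the symbol is +1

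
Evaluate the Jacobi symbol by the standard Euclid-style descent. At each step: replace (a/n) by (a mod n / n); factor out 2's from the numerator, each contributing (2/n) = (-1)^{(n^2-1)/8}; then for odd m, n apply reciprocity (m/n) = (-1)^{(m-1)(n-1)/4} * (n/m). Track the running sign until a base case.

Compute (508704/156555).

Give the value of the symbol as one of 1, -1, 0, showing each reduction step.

(508704/156555) = (39039/156555)   [reduce mod 156555]
reciprocity: (39039/156555) = -1·(156555/39039) since 39039 mod 4 = 3, 156555 mod 4 = 3; sign now -1
(156555/39039) = (399/39039)   [reduce mod 39039]
reciprocity: (399/39039) = -1·(39039/399) since 399 mod 4 = 3, 39039 mod 4 = 3; sign now +1
(39039/399) = (336/399)   [reduce mod 399]
336 = 2^4·21; (2/399) = +1 since 399 mod 8 = 7, so (336/399) = (+1)^4·(21/399); sign now +1
reciprocity: (21/399) = +1·(399/21) since 21 mod 4 = 1, 399 mod 4 = 3; sign now +1
(399/21) = (0/21)   [reduce mod 21]
(0/21) = 0   [gcd(a, n) > 1]; final value = 0

0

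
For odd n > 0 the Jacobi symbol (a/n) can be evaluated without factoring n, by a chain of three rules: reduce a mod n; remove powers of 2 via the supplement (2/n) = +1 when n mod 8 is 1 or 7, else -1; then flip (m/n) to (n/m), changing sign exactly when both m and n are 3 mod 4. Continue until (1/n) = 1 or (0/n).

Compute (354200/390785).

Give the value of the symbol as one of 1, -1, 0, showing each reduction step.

0

factor out 2^3: 354200 = 2^3·44275; with 390785 mod 8 = 1, (2/390785) = +1; sign now +1; continue with (44275/390785)
flip (44275/390785) -> (390785/44275): both odd, 44275 mod 4 = 3, 390785 mod 4 = 1, so the flip contributes +1; sign now +1
(390785/44275): 390785 mod 44275 = 36585, so (390785/44275) = (36585/44275)
flip (36585/44275) -> (44275/36585): both odd, 36585 mod 4 = 1, 44275 mod 4 = 3, so the flip contributes +1; sign now +1
(44275/36585): 44275 mod 36585 = 7690, so (44275/36585) = (7690/36585)
factor out 2^1: 7690 = 2^1·3845; with 36585 mod 8 = 1, (2/36585) = +1; sign now +1; continue with (3845/36585)
flip (3845/36585) -> (36585/3845): both odd, 3845 mod 4 = 1, 36585 mod 4 = 1, so the flip contributes +1; sign now +1
(36585/3845): 36585 mod 3845 = 1980, so (36585/3845) = (1980/3845)
factor out 2^2: 1980 = 2^2·495; with 3845 mod 8 = 5, (2/3845) = -1; sign now +1; continue with (495/3845)
flip (495/3845) -> (3845/495): both odd, 495 mod 4 = 3, 3845 mod 4 = 1, so the flip contributes +1; sign now +1
(3845/495): 3845 mod 495 = 380, so (3845/495) = (380/495)
factor out 2^2: 380 = 2^2·95; with 495 mod 8 = 7, (2/495) = +1; sign now +1; continue with (95/495)
flip (95/495) -> (495/95): both odd, 95 mod 4 = 3, 495 mod 4 = 3, so the flip contributes -1; sign now -1
(495/95): 495 mod 95 = 20, so (495/95) = (20/95)
factor out 2^2: 20 = 2^2·5; with 95 mod 8 = 7, (2/95) = +1; sign now -1; continue with (5/95)
flip (5/95) -> (95/5): both odd, 5 mod 4 = 1, 95 mod 4 = 3, so the flip contributes +1; sign now -1
(95/5): 95 mod 5 = 0, so (95/5) = (0/5)
reached (0/5); gcd(a, n) > 1, so (0/5) = 0 and the symbol is 0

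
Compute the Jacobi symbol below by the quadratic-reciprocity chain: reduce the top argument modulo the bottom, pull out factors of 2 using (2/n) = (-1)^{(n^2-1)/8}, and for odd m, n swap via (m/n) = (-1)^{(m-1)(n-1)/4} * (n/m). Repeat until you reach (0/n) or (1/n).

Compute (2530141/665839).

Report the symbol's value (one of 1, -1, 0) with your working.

(2530141/665839): 2530141 mod 665839 = 532624, so (2530141/665839) = (532624/665839)
factor out 2^4: 532624 = 2^4·33289; with 665839 mod 8 = 7, (2/665839) = +1; sign now +1; continue with (33289/665839)
flip (33289/665839) -> (665839/33289): both odd, 33289 mod 4 = 1, 665839 mod 4 = 3, so the flip contributes +1; sign now +1
(665839/33289): 665839 mod 33289 = 59, so (665839/33289) = (59/33289)
flip (59/33289) -> (33289/59): both odd, 59 mod 4 = 3, 33289 mod 4 = 1, so the flip contributes +1; sign now +1
(33289/59): 33289 mod 59 = 13, so (33289/59) = (13/59)
flip (13/59) -> (59/13): both odd, 13 mod 4 = 1, 59 mod 4 = 3, so the flip contributes +1; sign now +1
(59/13): 59 mod 13 = 7, so (59/13) = (7/13)
flip (7/13) -> (13/7): both odd, 7 mod 4 = 3, 13 mod 4 = 1, so the flip contributes +1; sign now +1
(13/7): 13 mod 7 = 6, so (13/7) = (6/7)
factor out 2^1: 6 = 2^1·3; with 7 mod 8 = 7, (2/7) = +1; sign now +1; continue with (3/7)
flip (3/7) -> (7/3): both odd, 3 mod 4 = 3, 7 mod 4 = 3, so the flip contributes -1; sign now -1
(7/3): 7 mod 3 = 1, so (7/3) = (1/3)
reached (1/3) = 1, so the symbol is -1

-1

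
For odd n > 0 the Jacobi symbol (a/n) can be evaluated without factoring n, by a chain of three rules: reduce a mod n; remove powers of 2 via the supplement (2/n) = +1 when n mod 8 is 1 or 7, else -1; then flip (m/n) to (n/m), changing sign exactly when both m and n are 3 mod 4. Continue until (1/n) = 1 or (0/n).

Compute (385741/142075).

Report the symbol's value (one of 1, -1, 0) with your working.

1

(385741/142075): 385741 mod 142075 = 101591, so (385741/142075) = (101591/142075)
flip (101591/142075) -> (142075/101591): both odd, 101591 mod 4 = 3, 142075 mod 4 = 3, so the flip contributes -1; sign now -1
(142075/101591): 142075 mod 101591 = 40484, so (142075/101591) = (40484/101591)
factor out 2^2: 40484 = 2^2·10121; with 101591 mod 8 = 7, (2/101591) = +1; sign now -1; continue with (10121/101591)
flip (10121/101591) -> (101591/10121): both odd, 10121 mod 4 = 1, 101591 mod 4 = 3, so the flip contributes +1; sign now -1
(101591/10121): 101591 mod 10121 = 381, so (101591/10121) = (381/10121)
flip (381/10121) -> (10121/381): both odd, 381 mod 4 = 1, 10121 mod 4 = 1, so the flip contributes +1; sign now -1
(10121/381): 10121 mod 381 = 215, so (10121/381) = (215/381)
flip (215/381) -> (381/215): both odd, 215 mod 4 = 3, 381 mod 4 = 1, so the flip contributes +1; sign now -1
(381/215): 381 mod 215 = 166, so (381/215) = (166/215)
factor out 2^1: 166 = 2^1·83; with 215 mod 8 = 7, (2/215) = +1; sign now -1; continue with (83/215)
flip (83/215) -> (215/83): both odd, 83 mod 4 = 3, 215 mod 4 = 3, so the flip contributes -1; sign now +1
(215/83): 215 mod 83 = 49, so (215/83) = (49/83)
flip (49/83) -> (83/49): both odd, 49 mod 4 = 1, 83 mod 4 = 3, so the flip contributes +1; sign now +1
(83/49): 83 mod 49 = 34, so (83/49) = (34/49)
factor out 2^1: 34 = 2^1·17; with 49 mod 8 = 1, (2/49) = +1; sign now +1; continue with (17/49)
flip (17/49) -> (49/17): both odd, 17 mod 4 = 1, 49 mod 4 = 1, so the flip contributes +1; sign now +1
(49/17): 49 mod 17 = 15, so (49/17) = (15/17)
flip (15/17) -> (17/15): both odd, 15 mod 4 = 3, 17 mod 4 = 1, so the flip contributes +1; sign now +1
(17/15): 17 mod 15 = 2, so (17/15) = (2/15)
factor out 2^1: 2 = 2^1·1; with 15 mod 8 = 7, (2/15) = +1; sign now +1; continue with (1/15)
reached (1/15) = 1, so the symbol is +1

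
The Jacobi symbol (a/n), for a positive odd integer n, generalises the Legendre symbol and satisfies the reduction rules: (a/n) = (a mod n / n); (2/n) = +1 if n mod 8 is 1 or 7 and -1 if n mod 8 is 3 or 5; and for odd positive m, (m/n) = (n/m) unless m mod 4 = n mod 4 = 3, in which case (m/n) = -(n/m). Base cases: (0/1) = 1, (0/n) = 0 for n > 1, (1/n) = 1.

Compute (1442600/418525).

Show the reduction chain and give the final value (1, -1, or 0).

0

(1442600/418525) = (187025/418525)   [reduce mod 418525]
reciprocity: (187025/418525) = +1·(418525/187025) since 187025 mod 4 = 1, 418525 mod 4 = 1; sign now +1
(418525/187025) = (44475/187025)   [reduce mod 187025]
reciprocity: (44475/187025) = +1·(187025/44475) since 44475 mod 4 = 3, 187025 mod 4 = 1; sign now +1
(187025/44475) = (9125/44475)   [reduce mod 44475]
reciprocity: (9125/44475) = +1·(44475/9125) since 9125 mod 4 = 1, 44475 mod 4 = 3; sign now +1
(44475/9125) = (7975/9125)   [reduce mod 9125]
reciprocity: (7975/9125) = +1·(9125/7975) since 7975 mod 4 = 3, 9125 mod 4 = 1; sign now +1
(9125/7975) = (1150/7975)   [reduce mod 7975]
1150 = 2^1·575; (2/7975) = +1 since 7975 mod 8 = 7, so (1150/7975) = (+1)^1·(575/7975); sign now +1
reciprocity: (575/7975) = -1·(7975/575) since 575 mod 4 = 3, 7975 mod 4 = 3; sign now -1
(7975/575) = (500/575)   [reduce mod 575]
500 = 2^2·125; (2/575) = +1 since 575 mod 8 = 7, so (500/575) = (+1)^2·(125/575); sign now -1
reciprocity: (125/575) = +1·(575/125) since 125 mod 4 = 1, 575 mod 4 = 3; sign now -1
(575/125) = (75/125)   [reduce mod 125]
reciprocity: (75/125) = +1·(125/75) since 75 mod 4 = 3, 125 mod 4 = 1; sign now -1
(125/75) = (50/75)   [reduce mod 75]
50 = 2^1·25; (2/75) = -1 since 75 mod 8 = 3, so (50/75) = (-1)^1·(25/75); sign now +1
reciprocity: (25/75) = +1·(75/25) since 25 mod 4 = 1, 75 mod 4 = 3; sign now +1
(75/25) = (0/25)   [reduce mod 25]
(0/25) = 0   [gcd(a, n) > 1]; final value = 0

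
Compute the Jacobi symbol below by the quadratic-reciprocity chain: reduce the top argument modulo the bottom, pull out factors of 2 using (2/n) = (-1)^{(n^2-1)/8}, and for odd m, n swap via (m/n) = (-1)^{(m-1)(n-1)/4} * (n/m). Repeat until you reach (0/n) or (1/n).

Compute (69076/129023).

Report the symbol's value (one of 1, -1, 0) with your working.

-1

69076 = 2^2·17269; (2/129023) = +1 since 129023 mod 8 = 7, so (69076/129023) = (+1)^2·(17269/129023); sign now +1
reciprocity: (17269/129023) = +1·(129023/17269) since 17269 mod 4 = 1, 129023 mod 4 = 3; sign now +1
(129023/17269) = (8140/17269)   [reduce mod 17269]
8140 = 2^2·2035; (2/17269) = -1 since 17269 mod 8 = 5, so (8140/17269) = (-1)^2·(2035/17269); sign now +1
reciprocity: (2035/17269) = +1·(17269/2035) since 2035 mod 4 = 3, 17269 mod 4 = 1; sign now +1
(17269/2035) = (989/2035)   [reduce mod 2035]
reciprocity: (989/2035) = +1·(2035/989) since 989 mod 4 = 1, 2035 mod 4 = 3; sign now +1
(2035/989) = (57/989)   [reduce mod 989]
reciprocity: (57/989) = +1·(989/57) since 57 mod 4 = 1, 989 mod 4 = 1; sign now +1
(989/57) = (20/57)   [reduce mod 57]
20 = 2^2·5; (2/57) = +1 since 57 mod 8 = 1, so (20/57) = (+1)^2·(5/57); sign now +1
reciprocity: (5/57) = +1·(57/5) since 5 mod 4 = 1, 57 mod 4 = 1; sign now +1
(57/5) = (2/5)   [reduce mod 5]
2 = 2^1·1; (2/5) = -1 since 5 mod 8 = 5, so (2/5) = (-1)^1·(1/5); sign now -1
(1/5) = 1; final value = sign = -1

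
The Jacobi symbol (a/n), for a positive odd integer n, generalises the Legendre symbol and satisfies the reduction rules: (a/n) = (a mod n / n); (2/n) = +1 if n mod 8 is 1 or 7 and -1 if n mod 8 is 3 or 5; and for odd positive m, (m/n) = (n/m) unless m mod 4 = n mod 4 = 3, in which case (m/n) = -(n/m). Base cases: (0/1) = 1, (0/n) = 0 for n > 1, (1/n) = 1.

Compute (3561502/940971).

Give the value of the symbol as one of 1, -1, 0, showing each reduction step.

1

(3561502/940971): 3561502 mod 940971 = 738589, so (3561502/940971) = (738589/940971)
flip (738589/940971) -> (940971/738589): both odd, 738589 mod 4 = 1, 940971 mod 4 = 3, so the flip contributes +1; sign now +1
(940971/738589): 940971 mod 738589 = 202382, so (940971/738589) = (202382/738589)
factor out 2^1: 202382 = 2^1·101191; with 738589 mod 8 = 5, (2/738589) = -1; sign now -1; continue with (101191/738589)
flip (101191/738589) -> (738589/101191): both odd, 101191 mod 4 = 3, 738589 mod 4 = 1, so the flip contributes +1; sign now -1
(738589/101191): 738589 mod 101191 = 30252, so (738589/101191) = (30252/101191)
factor out 2^2: 30252 = 2^2·7563; with 101191 mod 8 = 7, (2/101191) = +1; sign now -1; continue with (7563/101191)
flip (7563/101191) -> (101191/7563): both odd, 7563 mod 4 = 3, 101191 mod 4 = 3, so the flip contributes -1; sign now +1
(101191/7563): 101191 mod 7563 = 2872, so (101191/7563) = (2872/7563)
factor out 2^3: 2872 = 2^3·359; with 7563 mod 8 = 3, (2/7563) = -1; sign now -1; continue with (359/7563)
flip (359/7563) -> (7563/359): both odd, 359 mod 4 = 3, 7563 mod 4 = 3, so the flip contributes -1; sign now +1
(7563/359): 7563 mod 359 = 24, so (7563/359) = (24/359)
factor out 2^3: 24 = 2^3·3; with 359 mod 8 = 7, (2/359) = +1; sign now +1; continue with (3/359)
flip (3/359) -> (359/3): both odd, 3 mod 4 = 3, 359 mod 4 = 3, so the flip contributes -1; sign now -1
(359/3): 359 mod 3 = 2, so (359/3) = (2/3)
factor out 2^1: 2 = 2^1·1; with 3 mod 8 = 3, (2/3) = -1; sign now +1; continue with (1/3)
reached (1/3) = 1, so the symbol is +1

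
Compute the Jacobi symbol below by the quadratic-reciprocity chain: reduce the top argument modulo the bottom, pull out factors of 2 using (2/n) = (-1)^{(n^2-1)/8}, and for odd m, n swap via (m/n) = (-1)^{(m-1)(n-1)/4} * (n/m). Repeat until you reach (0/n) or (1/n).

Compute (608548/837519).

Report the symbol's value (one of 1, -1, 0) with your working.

factor out 2^2: 608548 = 2^2·152137; with 837519 mod 8 = 7, (2/837519) = +1; sign now +1; continue with (152137/837519)
flip (152137/837519) -> (837519/152137): both odd, 152137 mod 4 = 1, 837519 mod 4 = 3, so the flip contributes +1; sign now +1
(837519/152137): 837519 mod 152137 = 76834, so (837519/152137) = (76834/152137)
factor out 2^1: 76834 = 2^1·38417; with 152137 mod 8 = 1, (2/152137) = +1; sign now +1; continue with (38417/152137)
flip (38417/152137) -> (152137/38417): both odd, 38417 mod 4 = 1, 152137 mod 4 = 1, so the flip contributes +1; sign now +1
(152137/38417): 152137 mod 38417 = 36886, so (152137/38417) = (36886/38417)
factor out 2^1: 36886 = 2^1·18443; with 38417 mod 8 = 1, (2/38417) = +1; sign now +1; continue with (18443/38417)
flip (18443/38417) -> (38417/18443): both odd, 18443 mod 4 = 3, 38417 mod 4 = 1, so the flip contributes +1; sign now +1
(38417/18443): 38417 mod 18443 = 1531, so (38417/18443) = (1531/18443)
flip (1531/18443) -> (18443/1531): both odd, 1531 mod 4 = 3, 18443 mod 4 = 3, so the flip contributes -1; sign now -1
(18443/1531): 18443 mod 1531 = 71, so (18443/1531) = (71/1531)
flip (71/1531) -> (1531/71): both odd, 71 mod 4 = 3, 1531 mod 4 = 3, so the flip contributes -1; sign now +1
(1531/71): 1531 mod 71 = 40, so (1531/71) = (40/71)
factor out 2^3: 40 = 2^3·5; with 71 mod 8 = 7, (2/71) = +1; sign now +1; continue with (5/71)
flip (5/71) -> (71/5): both odd, 5 mod 4 = 1, 71 mod 4 = 3, so the flip contributes +1; sign now +1
(71/5): 71 mod 5 = 1, so (71/5) = (1/5)
reached (1/5) = 1, so the symbol is +1

1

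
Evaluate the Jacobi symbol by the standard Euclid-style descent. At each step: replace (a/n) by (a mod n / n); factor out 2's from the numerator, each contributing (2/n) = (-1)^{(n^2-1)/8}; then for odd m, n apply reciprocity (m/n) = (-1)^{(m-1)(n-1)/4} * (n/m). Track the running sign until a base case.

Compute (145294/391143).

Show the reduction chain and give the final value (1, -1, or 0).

1

factor out 2^1: 145294 = 2^1·72647; with 391143 mod 8 = 7, (2/391143) = +1; sign now +1; continue with (72647/391143)
flip (72647/391143) -> (391143/72647): both odd, 72647 mod 4 = 3, 391143 mod 4 = 3, so the flip contributes -1; sign now -1
(391143/72647): 391143 mod 72647 = 27908, so (391143/72647) = (27908/72647)
factor out 2^2: 27908 = 2^2·6977; with 72647 mod 8 = 7, (2/72647) = +1; sign now -1; continue with (6977/72647)
flip (6977/72647) -> (72647/6977): both odd, 6977 mod 4 = 1, 72647 mod 4 = 3, so the flip contributes +1; sign now -1
(72647/6977): 72647 mod 6977 = 2877, so (72647/6977) = (2877/6977)
flip (2877/6977) -> (6977/2877): both odd, 2877 mod 4 = 1, 6977 mod 4 = 1, so the flip contributes +1; sign now -1
(6977/2877): 6977 mod 2877 = 1223, so (6977/2877) = (1223/2877)
flip (1223/2877) -> (2877/1223): both odd, 1223 mod 4 = 3, 2877 mod 4 = 1, so the flip contributes +1; sign now -1
(2877/1223): 2877 mod 1223 = 431, so (2877/1223) = (431/1223)
flip (431/1223) -> (1223/431): both odd, 431 mod 4 = 3, 1223 mod 4 = 3, so the flip contributes -1; sign now +1
(1223/431): 1223 mod 431 = 361, so (1223/431) = (361/431)
flip (361/431) -> (431/361): both odd, 361 mod 4 = 1, 431 mod 4 = 3, so the flip contributes +1; sign now +1
(431/361): 431 mod 361 = 70, so (431/361) = (70/361)
factor out 2^1: 70 = 2^1·35; with 361 mod 8 = 1, (2/361) = +1; sign now +1; continue with (35/361)
flip (35/361) -> (361/35): both odd, 35 mod 4 = 3, 361 mod 4 = 1, so the flip contributes +1; sign now +1
(361/35): 361 mod 35 = 11, so (361/35) = (11/35)
flip (11/35) -> (35/11): both odd, 11 mod 4 = 3, 35 mod 4 = 3, so the flip contributes -1; sign now -1
(35/11): 35 mod 11 = 2, so (35/11) = (2/11)
factor out 2^1: 2 = 2^1·1; with 11 mod 8 = 3, (2/11) = -1; sign now +1; continue with (1/11)
reached (1/11) = 1, so the symbol is +1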